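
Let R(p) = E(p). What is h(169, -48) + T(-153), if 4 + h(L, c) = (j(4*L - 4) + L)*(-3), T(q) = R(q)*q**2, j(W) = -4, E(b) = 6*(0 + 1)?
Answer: 139955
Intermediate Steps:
E(b) = 6 (E(b) = 6*1 = 6)
R(p) = 6
T(q) = 6*q**2
h(L, c) = 8 - 3*L (h(L, c) = -4 + (-4 + L)*(-3) = -4 + (12 - 3*L) = 8 - 3*L)
h(169, -48) + T(-153) = (8 - 3*169) + 6*(-153)**2 = (8 - 507) + 6*23409 = -499 + 140454 = 139955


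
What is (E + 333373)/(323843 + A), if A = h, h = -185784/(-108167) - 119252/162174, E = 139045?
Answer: 4143548765575122/2840415337305613 ≈ 1.4588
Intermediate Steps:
h = 8615101666/8770937529 (h = -185784*(-1/108167) - 119252*1/162174 = 185784/108167 - 59626/81087 = 8615101666/8770937529 ≈ 0.98223)
A = 8615101666/8770937529 ≈ 0.98223
(E + 333373)/(323843 + A) = (139045 + 333373)/(323843 + 8615101666/8770937529) = 472418/(2840415337305613/8770937529) = 472418*(8770937529/2840415337305613) = 4143548765575122/2840415337305613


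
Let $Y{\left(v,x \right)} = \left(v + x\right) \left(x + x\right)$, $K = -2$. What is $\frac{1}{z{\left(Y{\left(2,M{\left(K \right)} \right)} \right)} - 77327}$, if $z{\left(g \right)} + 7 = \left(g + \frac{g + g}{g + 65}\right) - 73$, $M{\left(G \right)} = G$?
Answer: $- \frac{1}{77407} \approx -1.2919 \cdot 10^{-5}$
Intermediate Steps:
$Y{\left(v,x \right)} = 2 x \left(v + x\right)$ ($Y{\left(v,x \right)} = \left(v + x\right) 2 x = 2 x \left(v + x\right)$)
$z{\left(g \right)} = -80 + g + \frac{2 g}{65 + g}$ ($z{\left(g \right)} = -7 - \left(73 - g - \frac{g + g}{g + 65}\right) = -7 - \left(73 - g - \frac{2 g}{65 + g}\right) = -7 + \left(-73 + g + \frac{2 g}{65 + g}\right) = -80 + g + \frac{2 g}{65 + g}$)
$\frac{1}{z{\left(Y{\left(2,M{\left(K \right)} \right)} \right)} - 77327} = \frac{1}{\frac{-5200 + \left(2 \left(-2\right) \left(2 - 2\right)\right)^{2} - 13 \cdot 2 \left(-2\right) \left(2 - 2\right)}{65 + 2 \left(-2\right) \left(2 - 2\right)} - 77327} = \frac{1}{\frac{-5200 + \left(2 \left(-2\right) 0\right)^{2} - 13 \cdot 2 \left(-2\right) 0}{65 + 2 \left(-2\right) 0} - 77327} = \frac{1}{\frac{-5200 + 0^{2} - 0}{65 + 0} - 77327} = \frac{1}{\frac{-5200 + 0 + 0}{65} - 77327} = \frac{1}{\frac{1}{65} \left(-5200\right) - 77327} = \frac{1}{-80 - 77327} = \frac{1}{-77407} = - \frac{1}{77407}$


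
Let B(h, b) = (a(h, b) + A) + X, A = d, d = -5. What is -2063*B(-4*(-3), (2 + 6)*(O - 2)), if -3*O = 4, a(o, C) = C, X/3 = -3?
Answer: 251686/3 ≈ 83895.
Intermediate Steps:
X = -9 (X = 3*(-3) = -9)
O = -4/3 (O = -1/3*4 = -4/3 ≈ -1.3333)
A = -5
B(h, b) = -14 + b (B(h, b) = (b - 5) - 9 = (-5 + b) - 9 = -14 + b)
-2063*B(-4*(-3), (2 + 6)*(O - 2)) = -2063*(-14 + (2 + 6)*(-4/3 - 2)) = -2063*(-14 + 8*(-10/3)) = -2063*(-14 - 80/3) = -2063*(-122/3) = 251686/3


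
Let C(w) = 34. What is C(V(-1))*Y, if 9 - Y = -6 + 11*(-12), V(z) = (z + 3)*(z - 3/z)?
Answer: 4998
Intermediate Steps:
V(z) = (3 + z)*(z - 3/z)
Y = 147 (Y = 9 - (-6 + 11*(-12)) = 9 - (-6 - 132) = 9 - 1*(-138) = 9 + 138 = 147)
C(V(-1))*Y = 34*147 = 4998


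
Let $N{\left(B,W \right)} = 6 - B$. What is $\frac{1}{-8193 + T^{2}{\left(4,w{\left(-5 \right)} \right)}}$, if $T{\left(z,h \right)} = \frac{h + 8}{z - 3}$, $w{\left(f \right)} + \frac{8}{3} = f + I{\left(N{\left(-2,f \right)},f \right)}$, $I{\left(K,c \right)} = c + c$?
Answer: $- \frac{9}{72896} \approx -0.00012346$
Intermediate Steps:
$I{\left(K,c \right)} = 2 c$
$w{\left(f \right)} = - \frac{8}{3} + 3 f$ ($w{\left(f \right)} = - \frac{8}{3} + \left(f + 2 f\right) = - \frac{8}{3} + 3 f$)
$T{\left(z,h \right)} = \frac{8 + h}{-3 + z}$
$\frac{1}{-8193 + T^{2}{\left(4,w{\left(-5 \right)} \right)}} = \frac{1}{-8193 + \left(\frac{8 + \left(- \frac{8}{3} + 3 \left(-5\right)\right)}{-3 + 4}\right)^{2}} = \frac{1}{-8193 + \left(\frac{8 - \frac{53}{3}}{1}\right)^{2}} = \frac{1}{-8193 + \left(1 \left(8 - \frac{53}{3}\right)\right)^{2}} = \frac{1}{-8193 + \left(1 \left(- \frac{29}{3}\right)\right)^{2}} = \frac{1}{-8193 + \left(- \frac{29}{3}\right)^{2}} = \frac{1}{-8193 + \frac{841}{9}} = \frac{1}{- \frac{72896}{9}} = - \frac{9}{72896}$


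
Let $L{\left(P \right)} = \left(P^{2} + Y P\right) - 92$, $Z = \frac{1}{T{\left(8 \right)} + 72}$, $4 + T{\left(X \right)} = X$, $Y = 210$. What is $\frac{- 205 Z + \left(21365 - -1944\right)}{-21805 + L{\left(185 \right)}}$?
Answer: $\frac{1771279}{3889528} \approx 0.4554$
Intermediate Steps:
$T{\left(X \right)} = -4 + X$
$Z = \frac{1}{76}$ ($Z = \frac{1}{\left(-4 + 8\right) + 72} = \frac{1}{4 + 72} = \frac{1}{76} \approx 0.013158$)
$L{\left(P \right)} = -92 + P^{2} + 210 P$ ($L{\left(P \right)} = \left(P^{2} + 210 P\right) - 92 = -92 + P^{2} + 210 P$)
$\frac{- 205 Z + \left(21365 - -1944\right)}{-21805 + L{\left(185 \right)}} = \frac{\left(-205\right) \frac{1}{76} + \left(21365 - -1944\right)}{-21805 + \left(-92 + 185^{2} + 210 \cdot 185\right)} = \frac{- \frac{205}{76} + \left(21365 + 1944\right)}{-21805 + \left(-92 + 34225 + 38850\right)} = \frac{- \frac{205}{76} + 23309}{-21805 + 72983} = \frac{1771279}{76 \cdot 51178} = \frac{1771279}{76} \cdot \frac{1}{51178} = \frac{1771279}{3889528}$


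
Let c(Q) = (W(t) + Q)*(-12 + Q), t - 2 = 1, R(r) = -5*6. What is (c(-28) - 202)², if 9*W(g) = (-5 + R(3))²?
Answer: 1659584644/81 ≈ 2.0489e+7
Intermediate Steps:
R(r) = -30
t = 3 (t = 2 + 1 = 3)
W(g) = 1225/9 (W(g) = (-5 - 30)²/9 = (⅑)*(-35)² = (⅑)*1225 = 1225/9)
c(Q) = (-12 + Q)*(1225/9 + Q) (c(Q) = (1225/9 + Q)*(-12 + Q) = (-12 + Q)*(1225/9 + Q))
(c(-28) - 202)² = ((-4900/3 + (-28)² + (1117/9)*(-28)) - 202)² = ((-4900/3 + 784 - 31276/9) - 202)² = (-38920/9 - 202)² = (-40738/9)² = 1659584644/81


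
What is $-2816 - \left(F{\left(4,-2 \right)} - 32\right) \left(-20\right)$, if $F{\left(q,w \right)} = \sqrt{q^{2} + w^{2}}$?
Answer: $-3456 + 40 \sqrt{5} \approx -3366.6$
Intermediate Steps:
$-2816 - \left(F{\left(4,-2 \right)} - 32\right) \left(-20\right) = -2816 - \left(\sqrt{4^{2} + \left(-2\right)^{2}} - 32\right) \left(-20\right) = -2816 - \left(\sqrt{16 + 4} - 32\right) \left(-20\right) = -2816 - \left(\sqrt{20} - 32\right) \left(-20\right) = -2816 - \left(2 \sqrt{5} - 32\right) \left(-20\right) = -2816 - \left(-32 + 2 \sqrt{5}\right) \left(-20\right) = -2816 - \left(640 - 40 \sqrt{5}\right) = -3456 + 40 \sqrt{5}$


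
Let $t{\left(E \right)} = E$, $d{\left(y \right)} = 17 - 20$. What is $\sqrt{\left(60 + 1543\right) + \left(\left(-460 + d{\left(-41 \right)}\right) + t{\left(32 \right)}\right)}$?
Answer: $2 \sqrt{293} \approx 34.234$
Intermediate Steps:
$d{\left(y \right)} = -3$ ($d{\left(y \right)} = 17 - 20 = -3$)
$\sqrt{\left(60 + 1543\right) + \left(\left(-460 + d{\left(-41 \right)}\right) + t{\left(32 \right)}\right)} = \sqrt{\left(60 + 1543\right) + \left(\left(-460 - 3\right) + 32\right)} = \sqrt{1603 + \left(-463 + 32\right)} = \sqrt{1603 - 431} = \sqrt{1172} = 2 \sqrt{293}$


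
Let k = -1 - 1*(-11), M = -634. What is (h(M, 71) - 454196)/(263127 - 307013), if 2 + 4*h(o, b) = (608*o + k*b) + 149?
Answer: 2201399/175544 ≈ 12.540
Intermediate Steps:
k = 10 (k = -1 + 11 = 10)
h(o, b) = 147/4 + 152*o + 5*b/2 (h(o, b) = -½ + ((608*o + 10*b) + 149)/4 = -½ + ((10*b + 608*o) + 149)/4 = -½ + (149 + 10*b + 608*o)/4 = -½ + (149/4 + 152*o + 5*b/2) = 147/4 + 152*o + 5*b/2)
(h(M, 71) - 454196)/(263127 - 307013) = ((147/4 + 152*(-634) + (5/2)*71) - 454196)/(263127 - 307013) = ((147/4 - 96368 + 355/2) - 454196)/(-43886) = (-384615/4 - 454196)*(-1/43886) = -2201399/4*(-1/43886) = 2201399/175544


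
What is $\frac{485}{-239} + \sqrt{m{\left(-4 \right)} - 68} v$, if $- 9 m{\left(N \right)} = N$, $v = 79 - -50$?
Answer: $- \frac{485}{239} + 172 i \sqrt{38} \approx -2.0293 + 1060.3 i$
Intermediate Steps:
$v = 129$ ($v = 79 + 50 = 129$)
$m{\left(N \right)} = - \frac{N}{9}$
$\frac{485}{-239} + \sqrt{m{\left(-4 \right)} - 68} v = \frac{485}{-239} + \sqrt{\left(- \frac{1}{9}\right) \left(-4\right) - 68} \cdot 129 = 485 \left(- \frac{1}{239}\right) + \sqrt{\frac{4}{9} - 68} \cdot 129 = - \frac{485}{239} + \sqrt{- \frac{608}{9}} \cdot 129 = - \frac{485}{239} + \frac{4 i \sqrt{38}}{3} \cdot 129 = - \frac{485}{239} + 172 i \sqrt{38}$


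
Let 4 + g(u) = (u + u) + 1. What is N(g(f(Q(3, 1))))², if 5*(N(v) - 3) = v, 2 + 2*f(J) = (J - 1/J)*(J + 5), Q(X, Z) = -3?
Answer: 196/225 ≈ 0.87111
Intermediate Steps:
f(J) = -1 + (5 + J)*(J - 1/J)/2 (f(J) = -1 + ((J - 1/J)*(J + 5))/2 = -1 + ((J - 1/J)*(5 + J))/2 = -1 + ((5 + J)*(J - 1/J))/2 = -1 + (5 + J)*(J - 1/J)/2)
g(u) = -3 + 2*u (g(u) = -4 + ((u + u) + 1) = -4 + (2*u + 1) = -4 + (1 + 2*u) = -3 + 2*u)
N(v) = 3 + v/5
N(g(f(Q(3, 1))))² = (3 + (-3 + 2*((½)*(-5 - 3*(-3 + (-3)² + 5*(-3)))/(-3)))/5)² = (3 + (-3 + 2*((½)*(-⅓)*(-5 - 3*(-3 + 9 - 15))))/5)² = (3 + (-3 + 2*((½)*(-⅓)*(-5 - 3*(-9))))/5)² = (3 + (-3 + 2*((½)*(-⅓)*(-5 + 27)))/5)² = (3 + (-3 + 2*((½)*(-⅓)*22))/5)² = (3 + (-3 + 2*(-11/3))/5)² = (3 + (-3 - 22/3)/5)² = (3 + (⅕)*(-31/3))² = (3 - 31/15)² = (14/15)² = 196/225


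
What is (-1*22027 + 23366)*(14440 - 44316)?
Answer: -40003964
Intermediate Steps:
(-1*22027 + 23366)*(14440 - 44316) = (-22027 + 23366)*(-29876) = 1339*(-29876) = -40003964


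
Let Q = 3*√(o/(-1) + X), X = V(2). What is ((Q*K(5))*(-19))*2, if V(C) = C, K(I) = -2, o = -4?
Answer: 228*√6 ≈ 558.48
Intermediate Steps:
X = 2
Q = 3*√6 (Q = 3*√(-4/(-1) + 2) = 3*√(-4*(-1) + 2) = 3*√(4 + 2) = 3*√6 ≈ 7.3485)
((Q*K(5))*(-19))*2 = (((3*√6)*(-2))*(-19))*2 = (-6*√6*(-19))*2 = (114*√6)*2 = 228*√6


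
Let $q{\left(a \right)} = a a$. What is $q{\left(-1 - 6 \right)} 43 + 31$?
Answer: $2138$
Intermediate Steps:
$q{\left(a \right)} = a^{2}$
$q{\left(-1 - 6 \right)} 43 + 31 = \left(-1 - 6\right)^{2} \cdot 43 + 31 = \left(-7\right)^{2} \cdot 43 + 31 = 49 \cdot 43 + 31 = 2107 + 31 = 2138$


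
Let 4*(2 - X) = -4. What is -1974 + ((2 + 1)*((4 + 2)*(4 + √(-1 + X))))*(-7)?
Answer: -2478 - 126*√2 ≈ -2656.2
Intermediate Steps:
X = 3 (X = 2 - ¼*(-4) = 2 + 1 = 3)
-1974 + ((2 + 1)*((4 + 2)*(4 + √(-1 + X))))*(-7) = -1974 + ((2 + 1)*((4 + 2)*(4 + √(-1 + 3))))*(-7) = -1974 + (3*(6*(4 + √2)))*(-7) = -1974 + (3*(24 + 6*√2))*(-7) = -1974 + (72 + 18*√2)*(-7) = -1974 + (-504 - 126*√2) = -2478 - 126*√2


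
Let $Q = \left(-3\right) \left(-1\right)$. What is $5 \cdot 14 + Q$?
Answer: $73$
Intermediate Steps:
$Q = 3$
$5 \cdot 14 + Q = 5 \cdot 14 + 3 = 70 + 3 = 73$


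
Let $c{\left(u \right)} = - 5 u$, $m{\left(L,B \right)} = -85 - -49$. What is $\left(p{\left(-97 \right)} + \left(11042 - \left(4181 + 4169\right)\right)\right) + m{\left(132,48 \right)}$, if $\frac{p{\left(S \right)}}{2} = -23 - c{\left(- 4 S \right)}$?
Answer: $6490$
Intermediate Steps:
$m{\left(L,B \right)} = -36$ ($m{\left(L,B \right)} = -85 + 49 = -36$)
$p{\left(S \right)} = -46 - 40 S$ ($p{\left(S \right)} = 2 \left(-23 - - 5 \left(- 4 S\right)\right) = 2 \left(-23 - 20 S\right) = -46 - 40 S$)
$\left(p{\left(-97 \right)} + \left(11042 - \left(4181 + 4169\right)\right)\right) + m{\left(132,48 \right)} = \left(\left(-46 - -3880\right) + \left(11042 - \left(4181 + 4169\right)\right)\right) - 36 = \left(\left(-46 + 3880\right) + \left(11042 - 8350\right)\right) - 36 = \left(3834 + \left(11042 - 8350\right)\right) - 36 = \left(3834 + 2692\right) - 36 = 6526 - 36 = 6490$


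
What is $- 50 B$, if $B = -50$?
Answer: $2500$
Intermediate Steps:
$- 50 B = \left(-50\right) \left(-50\right) = 2500$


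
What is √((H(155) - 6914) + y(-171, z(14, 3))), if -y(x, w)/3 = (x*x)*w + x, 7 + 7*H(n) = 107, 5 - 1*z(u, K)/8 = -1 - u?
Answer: I*√688061269/7 ≈ 3747.3*I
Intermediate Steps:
z(u, K) = 48 + 8*u (z(u, K) = 40 - 8*(-1 - u) = 40 + (8 + 8*u) = 48 + 8*u)
H(n) = 100/7 (H(n) = -1 + (⅐)*107 = -1 + 107/7 = 100/7)
y(x, w) = -3*x - 3*w*x² (y(x, w) = -3*((x*x)*w + x) = -3*(x²*w + x) = -3*(w*x² + x) = -3*(x + w*x²) = -3*x - 3*w*x²)
√((H(155) - 6914) + y(-171, z(14, 3))) = √((100/7 - 6914) - 3*(-171)*(1 + (48 + 8*14)*(-171))) = √(-48298/7 - 3*(-171)*(1 + (48 + 112)*(-171))) = √(-48298/7 - 3*(-171)*(1 + 160*(-171))) = √(-48298/7 - 3*(-171)*(1 - 27360)) = √(-48298/7 - 3*(-171)*(-27359)) = √(-48298/7 - 14035167) = √(-98294467/7) = I*√688061269/7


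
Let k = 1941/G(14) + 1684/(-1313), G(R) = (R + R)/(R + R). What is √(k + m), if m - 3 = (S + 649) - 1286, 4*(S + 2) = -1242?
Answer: √6849104314/2626 ≈ 31.515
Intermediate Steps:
S = -625/2 (S = -2 + (¼)*(-1242) = -2 - 621/2 = -625/2 ≈ -312.50)
G(R) = 1 (G(R) = (2*R)/((2*R)) = (2*R)*(1/(2*R)) = 1)
k = 2546849/1313 (k = 1941/1 + 1684/(-1313) = 1941*1 + 1684*(-1/1313) = 1941 - 1684/1313 = 2546849/1313 ≈ 1939.7)
m = -1893/2 (m = 3 + ((-625/2 + 649) - 1286) = 3 + (673/2 - 1286) = 3 - 1899/2 = -1893/2 ≈ -946.50)
√(k + m) = √(2546849/1313 - 1893/2) = √(2608189/2626) = √6849104314/2626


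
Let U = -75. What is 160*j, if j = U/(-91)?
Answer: 12000/91 ≈ 131.87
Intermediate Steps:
j = 75/91 (j = -75/(-91) = -75*(-1/91) = 75/91 ≈ 0.82418)
160*j = 160*(75/91) = 12000/91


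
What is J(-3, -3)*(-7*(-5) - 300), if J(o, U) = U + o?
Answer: 1590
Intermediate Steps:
J(-3, -3)*(-7*(-5) - 300) = (-3 - 3)*(-7*(-5) - 300) = -6*(35 - 300) = -6*(-265) = 1590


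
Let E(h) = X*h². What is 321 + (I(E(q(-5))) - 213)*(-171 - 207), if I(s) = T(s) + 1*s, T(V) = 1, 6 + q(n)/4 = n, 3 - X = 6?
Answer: 2275881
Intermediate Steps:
X = -3 (X = 3 - 1*6 = 3 - 6 = -3)
q(n) = -24 + 4*n
E(h) = -3*h²
I(s) = 1 + s (I(s) = 1 + 1*s = 1 + s)
321 + (I(E(q(-5))) - 213)*(-171 - 207) = 321 + ((1 - 3*(-24 + 4*(-5))²) - 213)*(-171 - 207) = 321 + ((1 - 3*(-24 - 20)²) - 213)*(-378) = 321 + ((1 - 3*(-44)²) - 213)*(-378) = 321 + ((1 - 3*1936) - 213)*(-378) = 321 + ((1 - 5808) - 213)*(-378) = 321 + (-5807 - 213)*(-378) = 321 - 6020*(-378) = 321 + 2275560 = 2275881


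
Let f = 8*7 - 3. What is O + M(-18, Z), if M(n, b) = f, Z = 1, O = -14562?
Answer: -14509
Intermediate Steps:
f = 53 (f = 56 - 3 = 53)
M(n, b) = 53
O + M(-18, Z) = -14562 + 53 = -14509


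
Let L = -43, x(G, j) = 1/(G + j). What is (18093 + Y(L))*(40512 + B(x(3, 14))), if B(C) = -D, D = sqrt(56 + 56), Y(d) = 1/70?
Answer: 25654446816/35 - 2533022*sqrt(7)/35 ≈ 7.3279e+8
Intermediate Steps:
Y(d) = 1/70
D = 4*sqrt(7) (D = sqrt(112) = 4*sqrt(7) ≈ 10.583)
B(C) = -4*sqrt(7)
(18093 + Y(L))*(40512 + B(x(3, 14))) = (18093 + 1/70)*(40512 - 4*sqrt(7)) = 1266511*(40512 - 4*sqrt(7))/70 = 25654446816/35 - 2533022*sqrt(7)/35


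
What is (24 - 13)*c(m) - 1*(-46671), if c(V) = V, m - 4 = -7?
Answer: 46638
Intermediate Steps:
m = -3 (m = 4 - 7 = -3)
(24 - 13)*c(m) - 1*(-46671) = (24 - 13)*(-3) - 1*(-46671) = 11*(-3) + 46671 = -33 + 46671 = 46638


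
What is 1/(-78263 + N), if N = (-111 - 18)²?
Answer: -1/61622 ≈ -1.6228e-5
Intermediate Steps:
N = 16641 (N = (-129)² = 16641)
1/(-78263 + N) = 1/(-78263 + 16641) = 1/(-61622) = -1/61622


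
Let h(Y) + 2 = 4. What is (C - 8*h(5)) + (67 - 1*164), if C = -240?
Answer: -353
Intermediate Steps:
h(Y) = 2 (h(Y) = -2 + 4 = 2)
(C - 8*h(5)) + (67 - 1*164) = (-240 - 8*2) + (67 - 1*164) = (-240 - 16) + (67 - 164) = -256 - 97 = -353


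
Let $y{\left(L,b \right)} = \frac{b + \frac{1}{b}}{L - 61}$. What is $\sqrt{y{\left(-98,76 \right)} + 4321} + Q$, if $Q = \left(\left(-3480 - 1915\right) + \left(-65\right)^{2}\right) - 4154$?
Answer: $-5324 + \frac{\sqrt{56149503}}{114} \approx -5258.3$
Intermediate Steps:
$y{\left(L,b \right)} = \frac{b + \frac{1}{b}}{-61 + L}$
$Q = -5324$ ($Q = \left(-5395 + 4225\right) - 4154 = -1170 - 4154 = -5324$)
$\sqrt{y{\left(-98,76 \right)} + 4321} + Q = \sqrt{\frac{1 + 76^{2}}{76 \left(-61 - 98\right)} + 4321} - 5324 = \sqrt{\frac{1 + 5776}{76 \left(-159\right)} + 4321} - 5324 = \sqrt{\frac{1}{76} \left(- \frac{1}{159}\right) 5777 + 4321} - 5324 = \sqrt{- \frac{109}{228} + 4321} - 5324 = \sqrt{\frac{985079}{228}} - 5324 = \frac{\sqrt{56149503}}{114} - 5324 = -5324 + \frac{\sqrt{56149503}}{114}$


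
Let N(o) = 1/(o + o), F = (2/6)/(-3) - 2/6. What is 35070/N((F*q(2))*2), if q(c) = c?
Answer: -374080/3 ≈ -1.2469e+5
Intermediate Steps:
F = -4/9 (F = (2*(⅙))*(-⅓) - 2*⅙ = (⅓)*(-⅓) - ⅓ = -⅑ - ⅓ = -4/9 ≈ -0.44444)
N(o) = 1/(2*o)
35070/N((F*q(2))*2) = 35070/((1/(2*((-4/9*2*2))))) = 35070/((1/(2*((-8/9*2))))) = 35070/((1/(2*(-16/9)))) = 35070/(((½)*(-9/16))) = 35070/(-9/32) = 35070*(-32/9) = -374080/3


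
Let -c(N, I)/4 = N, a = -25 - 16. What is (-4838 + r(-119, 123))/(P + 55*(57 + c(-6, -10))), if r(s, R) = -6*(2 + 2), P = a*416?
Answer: 4862/12601 ≈ 0.38584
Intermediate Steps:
a = -41
c(N, I) = -4*N
P = -17056 (P = -41*416 = -17056)
r(s, R) = -24 (r(s, R) = -6*4 = -24)
(-4838 + r(-119, 123))/(P + 55*(57 + c(-6, -10))) = (-4838 - 24)/(-17056 + 55*(57 - 4*(-6))) = -4862/(-17056 + 55*(57 + 24)) = -4862/(-17056 + 55*81) = -4862/(-17056 + 4455) = -4862/(-12601) = -4862*(-1/12601) = 4862/12601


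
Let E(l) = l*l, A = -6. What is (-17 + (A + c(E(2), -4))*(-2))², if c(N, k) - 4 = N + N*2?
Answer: 1369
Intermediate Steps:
E(l) = l²
c(N, k) = 4 + 3*N (c(N, k) = 4 + (N + N*2) = 4 + (N + 2*N) = 4 + 3*N)
(-17 + (A + c(E(2), -4))*(-2))² = (-17 + (-6 + (4 + 3*2²))*(-2))² = (-17 + (-6 + (4 + 3*4))*(-2))² = (-17 + (-6 + (4 + 12))*(-2))² = (-17 + (-6 + 16)*(-2))² = (-17 + 10*(-2))² = (-17 - 20)² = (-37)² = 1369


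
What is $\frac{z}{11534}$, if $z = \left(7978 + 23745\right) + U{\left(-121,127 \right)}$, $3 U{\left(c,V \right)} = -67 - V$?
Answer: $\frac{94975}{34602} \approx 2.7448$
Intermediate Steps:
$U{\left(c,V \right)} = - \frac{67}{3} - \frac{V}{3}$ ($U{\left(c,V \right)} = \frac{-67 - V}{3} = - \frac{67}{3} - \frac{V}{3}$)
$z = \frac{94975}{3}$ ($z = \left(7978 + 23745\right) - \frac{194}{3} = 31723 - \frac{194}{3} = \frac{94975}{3} \approx 31658.0$)
$\frac{z}{11534} = \frac{94975}{3 \cdot 11534} = \frac{94975}{3} \cdot \frac{1}{11534} = \frac{94975}{34602}$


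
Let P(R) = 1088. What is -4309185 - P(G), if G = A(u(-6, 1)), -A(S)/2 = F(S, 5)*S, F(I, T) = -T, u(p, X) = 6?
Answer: -4310273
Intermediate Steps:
A(S) = 10*S (A(S) = -2*(-1*5)*S = -(-10)*S = 10*S)
G = 60 (G = 10*6 = 60)
-4309185 - P(G) = -4309185 - 1*1088 = -4309185 - 1088 = -4310273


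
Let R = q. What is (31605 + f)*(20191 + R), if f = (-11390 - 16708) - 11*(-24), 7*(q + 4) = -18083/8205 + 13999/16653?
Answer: 8090041018379139/106273895 ≈ 7.6124e+7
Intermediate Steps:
q = -445792736/106273895 (q = -4 + (-18083/8205 + 13999/16653)/7 = -4 + (⅐)*(-20697156/15181985) = -4 - 20697156/106273895 = -445792736/106273895 ≈ -4.1948)
R = -445792736/106273895 ≈ -4.1948
f = -27834 (f = -28098 + 264 = -27834)
(31605 + f)*(20191 + R) = (31605 - 27834)*(20191 - 445792736/106273895) = 3771*(2145330421209/106273895) = 8090041018379139/106273895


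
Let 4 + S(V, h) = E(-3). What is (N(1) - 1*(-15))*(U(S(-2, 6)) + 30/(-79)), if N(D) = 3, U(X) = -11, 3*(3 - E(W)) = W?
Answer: -16182/79 ≈ -204.84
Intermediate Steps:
E(W) = 3 - W/3
S(V, h) = 0 (S(V, h) = -4 + (3 - ⅓*(-3)) = -4 + (3 + 1) = -4 + 4 = 0)
(N(1) - 1*(-15))*(U(S(-2, 6)) + 30/(-79)) = (3 - 1*(-15))*(-11 + 30/(-79)) = (3 + 15)*(-11 + 30*(-1/79)) = 18*(-11 - 30/79) = 18*(-899/79) = -16182/79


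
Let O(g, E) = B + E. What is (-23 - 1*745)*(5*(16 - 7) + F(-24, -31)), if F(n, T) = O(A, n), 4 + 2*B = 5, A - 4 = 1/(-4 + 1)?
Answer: -16512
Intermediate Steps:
A = 11/3 (A = 4 + 1/(-4 + 1) = 4 + 1/(-3) = 4 - 1/3 = 11/3 ≈ 3.6667)
B = 1/2 (B = -2 + (1/2)*5 = -2 + 5/2 = 1/2 ≈ 0.50000)
O(g, E) = 1/2 + E
F(n, T) = 1/2 + n
(-23 - 1*745)*(5*(16 - 7) + F(-24, -31)) = (-23 - 1*745)*(5*(16 - 7) + (1/2 - 24)) = (-23 - 745)*(5*9 - 47/2) = -768*(45 - 47/2) = -768*43/2 = -16512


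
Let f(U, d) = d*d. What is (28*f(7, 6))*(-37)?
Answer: -37296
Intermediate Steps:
f(U, d) = d**2
(28*f(7, 6))*(-37) = (28*6**2)*(-37) = (28*36)*(-37) = 1008*(-37) = -37296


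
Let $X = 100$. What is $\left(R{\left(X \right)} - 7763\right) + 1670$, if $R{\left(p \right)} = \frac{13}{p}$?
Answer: $- \frac{609287}{100} \approx -6092.9$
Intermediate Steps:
$\left(R{\left(X \right)} - 7763\right) + 1670 = \left(\frac{13}{100} - 7763\right) + 1670 = - \frac{776287}{100} + 1670 = - \frac{609287}{100}$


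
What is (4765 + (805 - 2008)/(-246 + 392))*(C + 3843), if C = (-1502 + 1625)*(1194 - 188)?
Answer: 88603345947/146 ≈ 6.0687e+8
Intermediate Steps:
C = 123738 (C = 123*1006 = 123738)
(4765 + (805 - 2008)/(-246 + 392))*(C + 3843) = (4765 + (805 - 2008)/(-246 + 392))*(123738 + 3843) = (4765 - 1203/146)*127581 = (694487/146)*127581 = 88603345947/146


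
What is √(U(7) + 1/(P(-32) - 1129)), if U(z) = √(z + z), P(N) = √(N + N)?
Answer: √(-1439141945 - 10197640*I + 1624872837025*√14)/1274705 ≈ 1.9341 - 1.6224e-6*I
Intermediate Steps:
P(N) = √2*√N (P(N) = √(2*N) = √2*√N)
U(z) = √2*√z (U(z) = √(2*z) = √2*√z)
√(U(7) + 1/(P(-32) - 1129)) = √(√2*√7 + 1/(√2*√(-32) - 1129)) = √(√14 + 1/(√2*(4*I*√2) - 1129)) = √(√14 + 1/(8*I - 1129)) = √(√14 + 1/(-1129 + 8*I)) = √(√14 + (-1129 - 8*I)/1274705)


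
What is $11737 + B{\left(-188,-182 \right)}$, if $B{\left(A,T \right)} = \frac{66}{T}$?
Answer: $\frac{1068034}{91} \approx 11737.0$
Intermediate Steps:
$11737 + B{\left(-188,-182 \right)} = 11737 + \frac{66}{-182} = 11737 + 66 \left(- \frac{1}{182}\right) = 11737 - \frac{33}{91} = \frac{1068034}{91}$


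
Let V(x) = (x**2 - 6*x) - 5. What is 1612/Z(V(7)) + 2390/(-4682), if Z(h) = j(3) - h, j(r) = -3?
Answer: -3779667/11705 ≈ -322.91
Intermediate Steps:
V(x) = -5 + x**2 - 6*x
Z(h) = -3 - h
1612/Z(V(7)) + 2390/(-4682) = 1612/(-3 - (-5 + 7**2 - 6*7)) + 2390/(-4682) = 1612/(-3 - (-5 + 49 - 42)) + 2390*(-1/4682) = 1612/(-3 - 1*2) - 1195/2341 = 1612/(-3 - 2) - 1195/2341 = 1612/(-5) - 1195/2341 = 1612*(-1/5) - 1195/2341 = -1612/5 - 1195/2341 = -3779667/11705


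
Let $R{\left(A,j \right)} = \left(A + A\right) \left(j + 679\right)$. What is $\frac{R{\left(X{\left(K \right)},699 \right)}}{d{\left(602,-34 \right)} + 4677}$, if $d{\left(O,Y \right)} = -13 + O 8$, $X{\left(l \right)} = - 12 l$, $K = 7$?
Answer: $- \frac{9646}{395} \approx -24.42$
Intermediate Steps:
$d{\left(O,Y \right)} = -13 + 8 O$
$R{\left(A,j \right)} = 2 A \left(679 + j\right)$
$\frac{R{\left(X{\left(K \right)},699 \right)}}{d{\left(602,-34 \right)} + 4677} = \frac{2 \left(\left(-12\right) 7\right) \left(679 + 699\right)}{\left(-13 + 8 \cdot 602\right) + 4677} = \frac{2 \left(-84\right) 1378}{\left(-13 + 4816\right) + 4677} = - \frac{231504}{4803 + 4677} = - \frac{231504}{9480} = \left(-231504\right) \frac{1}{9480} = - \frac{9646}{395}$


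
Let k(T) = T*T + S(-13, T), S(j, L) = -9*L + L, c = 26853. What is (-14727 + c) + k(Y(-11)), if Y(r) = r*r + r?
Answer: 23346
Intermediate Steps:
S(j, L) = -8*L
Y(r) = r + r**2 (Y(r) = r**2 + r = r + r**2)
k(T) = T**2 - 8*T (k(T) = T*T - 8*T = T**2 - 8*T)
(-14727 + c) + k(Y(-11)) = (-14727 + 26853) + (-11*(1 - 11))*(-8 - 11*(1 - 11)) = 12126 + (-11*(-10))*(-8 - 11*(-10)) = 12126 + 110*(-8 + 110) = 12126 + 110*102 = 12126 + 11220 = 23346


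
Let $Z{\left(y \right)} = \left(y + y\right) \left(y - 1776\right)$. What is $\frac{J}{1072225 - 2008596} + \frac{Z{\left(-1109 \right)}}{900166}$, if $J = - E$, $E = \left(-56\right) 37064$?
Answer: $\frac{2061701168043}{421444668793} \approx 4.892$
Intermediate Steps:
$E = -2075584$
$J = 2075584$ ($J = \left(-1\right) \left(-2075584\right) = 2075584$)
$Z{\left(y \right)} = 2 y \left(-1776 + y\right)$
$\frac{J}{1072225 - 2008596} + \frac{Z{\left(-1109 \right)}}{900166} = \frac{2075584}{1072225 - 2008596} + \frac{2 \left(-1109\right) \left(-1776 - 1109\right)}{900166} = \frac{2075584}{-936371} + 2 \left(-1109\right) \left(-2885\right) \frac{1}{900166} = 2075584 \left(- \frac{1}{936371}\right) + 6398930 \cdot \frac{1}{900166} = - \frac{2075584}{936371} + \frac{3199465}{450083} = \frac{2061701168043}{421444668793}$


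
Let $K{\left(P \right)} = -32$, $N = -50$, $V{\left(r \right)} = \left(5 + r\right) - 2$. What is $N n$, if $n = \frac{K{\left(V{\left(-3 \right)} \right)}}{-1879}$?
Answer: $- \frac{1600}{1879} \approx -0.85152$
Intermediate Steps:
$V{\left(r \right)} = 3 + r$
$n = \frac{32}{1879}$ ($n = - \frac{32}{-1879} = \left(-32\right) \left(- \frac{1}{1879}\right) = \frac{32}{1879} \approx 0.01703$)
$N n = \left(-50\right) \frac{32}{1879} = - \frac{1600}{1879}$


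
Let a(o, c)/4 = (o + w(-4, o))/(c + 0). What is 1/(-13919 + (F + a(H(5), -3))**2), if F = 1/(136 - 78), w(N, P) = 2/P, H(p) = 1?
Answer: -3364/46770155 ≈ -7.1926e-5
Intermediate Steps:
F = 1/58 ≈ 0.017241
a(o, c) = 4*(o + 2/o)/c (a(o, c) = 4*((o + 2/o)/(c + 0)) = 4*((o + 2/o)/c) = 4*(o + 2/o)/c)
1/(-13919 + (F + a(H(5), -3))**2) = 1/(-13919 + (1/58 + 4*(2 + 1**2)/(-3*1))**2) = 1/(-13919 + (1/58 + 4*(-1/3)*1*(2 + 1))**2) = 1/(-13919 + (1/58 + 4*(-1/3)*1*3)**2) = 1/(-13919 + (1/58 - 4)**2) = 1/(-13919 + (-231/58)**2) = 1/(-13919 + 53361/3364) = 1/(-46770155/3364) = -3364/46770155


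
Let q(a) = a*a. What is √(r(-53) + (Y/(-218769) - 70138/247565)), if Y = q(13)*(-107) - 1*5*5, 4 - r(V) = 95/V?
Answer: √5119407939971241165409305/956818672235 ≈ 2.3647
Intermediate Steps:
r(V) = 4 - 95/V
q(a) = a²
Y = -18108 (Y = 13²*(-107) - 1*5*5 = 169*(-107) - 5*5 = -18083 - 25 = -18108)
√(r(-53) + (Y/(-218769) - 70138/247565)) = √((4 - 95/(-53)) + (-18108/(-218769) - 70138/247565)) = √((4 - 95*(-1/53)) + (-18108*(-1/218769) - 70138*1/247565)) = √((4 + 95/53) + (6036/72923 - 70138/247565)) = √(307/53 - 3620371034/18053182495) = √(5350447361163/956818672235) = √5119407939971241165409305/956818672235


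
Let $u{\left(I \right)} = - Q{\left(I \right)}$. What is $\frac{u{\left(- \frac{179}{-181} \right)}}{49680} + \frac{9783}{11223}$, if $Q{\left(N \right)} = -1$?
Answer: $\frac{54003407}{61950960} \approx 0.87171$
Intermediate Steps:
$u{\left(I \right)} = 1$ ($u{\left(I \right)} = \left(-1\right) \left(-1\right) = 1$)
$\frac{u{\left(- \frac{179}{-181} \right)}}{49680} + \frac{9783}{11223} = 1 \cdot \frac{1}{49680} + \frac{9783}{11223} = 1 \cdot \frac{1}{49680} + 9783 \cdot \frac{1}{11223} = \frac{1}{49680} + \frac{1087}{1247} = \frac{54003407}{61950960}$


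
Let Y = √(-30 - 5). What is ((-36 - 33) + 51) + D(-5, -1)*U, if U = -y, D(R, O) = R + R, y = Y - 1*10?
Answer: -118 + 10*I*√35 ≈ -118.0 + 59.161*I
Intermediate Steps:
Y = I*√35 (Y = √(-35) = I*√35 ≈ 5.9161*I)
y = -10 + I*√35 (y = I*√35 - 1*10 = I*√35 - 10 = -10 + I*√35 ≈ -10.0 + 5.9161*I)
D(R, O) = 2*R
U = 10 - I*√35 (U = -(-10 + I*√35) = 10 - I*√35 ≈ 10.0 - 5.9161*I)
((-36 - 33) + 51) + D(-5, -1)*U = ((-36 - 33) + 51) + (2*(-5))*(10 - I*√35) = (-69 + 51) - 10*(10 - I*√35) = -18 + (-100 + 10*I*√35) = -118 + 10*I*√35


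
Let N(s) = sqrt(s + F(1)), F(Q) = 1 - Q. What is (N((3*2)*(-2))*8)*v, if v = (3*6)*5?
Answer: 1440*I*sqrt(3) ≈ 2494.2*I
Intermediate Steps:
v = 90 (v = 18*5 = 90)
N(s) = sqrt(s) (N(s) = sqrt(s + (1 - 1*1)) = sqrt(s + (1 - 1)) = sqrt(s + 0) = sqrt(s))
(N((3*2)*(-2))*8)*v = (sqrt((3*2)*(-2))*8)*90 = (sqrt(6*(-2))*8)*90 = (sqrt(-12)*8)*90 = ((2*I*sqrt(3))*8)*90 = (16*I*sqrt(3))*90 = 1440*I*sqrt(3)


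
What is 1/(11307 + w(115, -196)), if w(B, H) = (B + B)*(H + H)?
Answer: -1/78853 ≈ -1.2682e-5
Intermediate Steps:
w(B, H) = 4*B*H (w(B, H) = (2*B)*(2*H) = 4*B*H)
1/(11307 + w(115, -196)) = 1/(11307 + 4*115*(-196)) = 1/(11307 - 90160) = 1/(-78853) = -1/78853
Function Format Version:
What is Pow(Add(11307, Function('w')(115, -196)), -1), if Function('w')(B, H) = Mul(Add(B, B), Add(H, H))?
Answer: Rational(-1, 78853) ≈ -1.2682e-5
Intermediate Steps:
Function('w')(B, H) = Mul(4, B, H) (Function('w')(B, H) = Mul(Mul(2, B), Mul(2, H)) = Mul(4, B, H))
Pow(Add(11307, Function('w')(115, -196)), -1) = Pow(Add(11307, Mul(4, 115, -196)), -1) = Pow(Add(11307, -90160), -1) = Pow(-78853, -1) = Rational(-1, 78853)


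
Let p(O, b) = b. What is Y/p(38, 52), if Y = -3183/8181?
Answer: -1061/141804 ≈ -0.0074822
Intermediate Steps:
Y = -1061/2727 (Y = -3183*1/8181 = -1061/2727 ≈ -0.38907)
Y/p(38, 52) = -1061/2727/52 = -1061/2727*1/52 = -1061/141804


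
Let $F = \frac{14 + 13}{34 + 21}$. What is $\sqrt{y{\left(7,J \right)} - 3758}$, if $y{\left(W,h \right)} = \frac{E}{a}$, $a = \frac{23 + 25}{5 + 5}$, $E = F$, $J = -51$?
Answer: $\frac{59 i \sqrt{2090}}{44} \approx 61.302 i$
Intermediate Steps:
$F = \frac{27}{55} \approx 0.49091$
$E = \frac{27}{55} \approx 0.49091$
$a = \frac{24}{5}$ ($a = \frac{48}{10} = 48 \cdot \frac{1}{10} = \frac{24}{5} \approx 4.8$)
$y{\left(W,h \right)} = \frac{9}{88}$ ($y{\left(W,h \right)} = \frac{27}{55 \cdot \frac{24}{5}} = \frac{27}{55} \cdot \frac{5}{24} = \frac{9}{88}$)
$\sqrt{y{\left(7,J \right)} - 3758} = \sqrt{\frac{9}{88} - 3758} = \sqrt{- \frac{330695}{88}} = \frac{59 i \sqrt{2090}}{44}$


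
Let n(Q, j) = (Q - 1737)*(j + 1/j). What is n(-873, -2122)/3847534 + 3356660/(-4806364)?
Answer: 117264500334515/158231455561814 ≈ 0.74109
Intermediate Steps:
n(Q, j) = (-1737 + Q)*(j + 1/j)
n(-873, -2122)/3847534 + 3356660/(-4806364) = ((-1737 - 873 + (-2122)**2*(-1737 - 873))/(-2122))/3847534 + 3356660/(-4806364) = -(-1737 - 873 + 4502884*(-2610))/2122*(1/3847534) + 3356660*(-1/4806364) = -(-1737 - 873 - 11752527240)/2122*(1/3847534) - 839165/1201591 = -1/2122*(-11752529850)*(1/3847534) - 839165/1201591 = (5876264925/1061)*(1/3847534) - 839165/1201591 = 5876264925/4082233574 - 839165/1201591 = 117264500334515/158231455561814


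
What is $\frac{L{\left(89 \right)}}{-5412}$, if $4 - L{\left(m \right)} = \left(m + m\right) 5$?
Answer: $\frac{443}{2706} \approx 0.16371$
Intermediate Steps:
$L{\left(m \right)} = 4 - 10 m$ ($L{\left(m \right)} = 4 - \left(m + m\right) 5 = 4 - 2 m 5 = 4 - 10 m$)
$\frac{L{\left(89 \right)}}{-5412} = \frac{4 - 890}{-5412} = \left(4 - 890\right) \left(- \frac{1}{5412}\right) = \left(-886\right) \left(- \frac{1}{5412}\right) = \frac{443}{2706}$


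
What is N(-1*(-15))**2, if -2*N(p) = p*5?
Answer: 5625/4 ≈ 1406.3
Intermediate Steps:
N(p) = -5*p/2 (N(p) = -p*5/2 = -5*p/2)
N(-1*(-15))**2 = (-(-5)*(-15)/2)**2 = (-5/2*15)**2 = (-75/2)**2 = 5625/4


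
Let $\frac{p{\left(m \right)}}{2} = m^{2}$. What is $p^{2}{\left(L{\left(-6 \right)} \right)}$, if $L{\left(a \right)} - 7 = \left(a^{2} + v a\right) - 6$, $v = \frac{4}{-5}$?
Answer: $\frac{7632119044}{625} \approx 1.2211 \cdot 10^{7}$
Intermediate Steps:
$v = - \frac{4}{5}$ ($v = 4 \left(- \frac{1}{5}\right) = - \frac{4}{5} \approx -0.8$)
$L{\left(a \right)} = 1 + a^{2} - \frac{4 a}{5}$ ($L{\left(a \right)} = 7 - \left(6 - a^{2} + \frac{4 a}{5}\right) = 1 + a^{2} - \frac{4 a}{5}$)
$p{\left(m \right)} = 2 m^{2}$
$p^{2}{\left(L{\left(-6 \right)} \right)} = \left(2 \left(1 + \left(-6\right)^{2} - - \frac{24}{5}\right)^{2}\right)^{2} = \left(2 \left(1 + 36 + \frac{24}{5}\right)^{2}\right)^{2} = \left(2 \left(\frac{209}{5}\right)^{2}\right)^{2} = \left(2 \cdot \frac{43681}{25}\right)^{2} = \left(\frac{87362}{25}\right)^{2} = \frac{7632119044}{625}$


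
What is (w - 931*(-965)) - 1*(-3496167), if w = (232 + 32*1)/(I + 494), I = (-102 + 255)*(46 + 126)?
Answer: 58909371842/13405 ≈ 4.3946e+6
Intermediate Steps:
I = 26316 (I = 153*172 = 26316)
w = 132/13405 (w = (232 + 32*1)/(26316 + 494) = (232 + 32)/26810 = 264*(1/26810) = 132/13405 ≈ 0.0098471)
(w - 931*(-965)) - 1*(-3496167) = (132/13405 - 931*(-965)) - 1*(-3496167) = (132/13405 + 898415) + 3496167 = 12043253207/13405 + 3496167 = 58909371842/13405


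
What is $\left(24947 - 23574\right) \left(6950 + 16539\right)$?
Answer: $32250397$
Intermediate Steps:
$\left(24947 - 23574\right) \left(6950 + 16539\right) = 1373 \cdot 23489 = 32250397$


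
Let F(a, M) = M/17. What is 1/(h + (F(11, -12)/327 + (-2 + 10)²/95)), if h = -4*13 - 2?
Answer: -176035/9387678 ≈ -0.018752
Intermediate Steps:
F(a, M) = M/17 (F(a, M) = M*(1/17) = M/17)
h = -54 (h = -52 - 2 = -54)
1/(h + (F(11, -12)/327 + (-2 + 10)²/95)) = 1/(-54 + (((1/17)*(-12))/327 + (-2 + 10)²/95)) = 1/(-54 + (-12/17*1/327 + 8²*(1/95))) = 1/(-54 + (-4/1853 + 64*(1/95))) = 1/(-54 + (-4/1853 + 64/95)) = 1/(-54 + 118212/176035) = 1/(-9387678/176035) = -176035/9387678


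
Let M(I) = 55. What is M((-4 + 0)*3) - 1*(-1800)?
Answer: 1855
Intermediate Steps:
M((-4 + 0)*3) - 1*(-1800) = 55 - 1*(-1800) = 55 + 1800 = 1855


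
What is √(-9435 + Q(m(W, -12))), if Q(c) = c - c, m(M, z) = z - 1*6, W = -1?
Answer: I*√9435 ≈ 97.134*I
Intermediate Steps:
m(M, z) = -6 + z (m(M, z) = z - 6 = -6 + z)
Q(c) = 0
√(-9435 + Q(m(W, -12))) = √(-9435 + 0) = √(-9435) = I*√9435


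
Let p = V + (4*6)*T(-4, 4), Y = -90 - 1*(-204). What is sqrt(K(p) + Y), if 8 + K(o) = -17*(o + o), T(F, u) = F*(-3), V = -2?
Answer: I*sqrt(9618) ≈ 98.071*I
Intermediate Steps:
T(F, u) = -3*F
Y = 114 (Y = -90 + 204 = 114)
p = 286 (p = -2 + (4*6)*(-3*(-4)) = -2 + 24*12 = -2 + 288 = 286)
K(o) = -8 - 34*o (K(o) = -8 - 17*(o + o) = -8 - 34*o)
sqrt(K(p) + Y) = sqrt((-8 - 34*286) + 114) = sqrt((-8 - 9724) + 114) = sqrt(-9732 + 114) = sqrt(-9618) = I*sqrt(9618)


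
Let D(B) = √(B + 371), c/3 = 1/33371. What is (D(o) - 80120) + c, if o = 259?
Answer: -2673684517/33371 + 3*√70 ≈ -80095.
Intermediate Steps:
c = 3/33371 ≈ 8.9898e-5
D(B) = √(371 + B)
(D(o) - 80120) + c = (√(371 + 259) - 80120) + 3/33371 = (√630 - 80120) + 3/33371 = (3*√70 - 80120) + 3/33371 = (-80120 + 3*√70) + 3/33371 = -2673684517/33371 + 3*√70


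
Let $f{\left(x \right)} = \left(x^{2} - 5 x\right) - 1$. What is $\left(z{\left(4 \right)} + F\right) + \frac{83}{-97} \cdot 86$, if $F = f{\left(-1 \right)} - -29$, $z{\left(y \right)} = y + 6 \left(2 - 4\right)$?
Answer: $- \frac{4616}{97} \approx -47.588$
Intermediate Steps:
$f{\left(x \right)} = -1 + x^{2} - 5 x$
$z{\left(y \right)} = -12 + y$ ($z{\left(y \right)} = y + 6 \left(2 - 4\right) = y + 6 \left(-2\right) = y - 12 = -12 + y$)
$F = 34$ ($F = \left(-1 + \left(-1\right)^{2} - -5\right) - -29 = \left(-1 + 1 + 5\right) + 29 = 5 + 29 = 34$)
$\left(z{\left(4 \right)} + F\right) + \frac{83}{-97} \cdot 86 = \left(\left(-12 + 4\right) + 34\right) + \frac{83}{-97} \cdot 86 = \left(-8 + 34\right) + 83 \left(- \frac{1}{97}\right) 86 = 26 - \frac{7138}{97} = - \frac{4616}{97}$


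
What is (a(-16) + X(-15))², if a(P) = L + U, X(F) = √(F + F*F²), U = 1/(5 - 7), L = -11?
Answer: (23 - 2*I*√3390)²/4 ≈ -3257.8 - 1339.1*I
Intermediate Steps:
U = -½ (U = 1/(-2) = -½ ≈ -0.50000)
X(F) = √(F + F³)
a(P) = -23/2 (a(P) = -11 - ½ = -23/2)
(a(-16) + X(-15))² = (-23/2 + √(-15 + (-15)³))² = (-23/2 + √(-15 - 3375))² = (-23/2 + √(-3390))² = (-23/2 + I*√3390)²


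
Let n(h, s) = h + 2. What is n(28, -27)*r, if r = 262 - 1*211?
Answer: 1530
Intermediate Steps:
r = 51 (r = 262 - 211 = 51)
n(h, s) = 2 + h
n(28, -27)*r = (2 + 28)*51 = 30*51 = 1530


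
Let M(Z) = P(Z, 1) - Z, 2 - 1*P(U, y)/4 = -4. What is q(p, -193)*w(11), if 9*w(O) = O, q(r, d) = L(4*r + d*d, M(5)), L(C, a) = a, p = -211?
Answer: 209/9 ≈ 23.222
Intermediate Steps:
P(U, y) = 24 (P(U, y) = 8 - 4*(-4) = 8 + 16 = 24)
M(Z) = 24 - Z
q(r, d) = 19 (q(r, d) = 24 - 1*5 = 24 - 5 = 19)
w(O) = O/9
q(p, -193)*w(11) = 19*((⅑)*11) = 19*(11/9) = 209/9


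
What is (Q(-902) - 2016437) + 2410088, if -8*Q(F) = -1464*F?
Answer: 228585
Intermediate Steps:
Q(F) = 183*F (Q(F) = -(-183)*F = 183*F)
(Q(-902) - 2016437) + 2410088 = (183*(-902) - 2016437) + 2410088 = (-165066 - 2016437) + 2410088 = -2181503 + 2410088 = 228585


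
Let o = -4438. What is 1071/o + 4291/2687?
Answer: 2309383/1703558 ≈ 1.3556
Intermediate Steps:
1071/o + 4291/2687 = 1071/(-4438) + 4291/2687 = 1071*(-1/4438) + 4291*(1/2687) = -153/634 + 4291/2687 = 2309383/1703558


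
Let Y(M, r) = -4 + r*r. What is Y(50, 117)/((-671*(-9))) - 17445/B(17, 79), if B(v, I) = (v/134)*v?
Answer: -14112992605/1745271 ≈ -8086.4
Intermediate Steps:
Y(M, r) = -4 + r²
B(v, I) = v²/134 (B(v, I) = (v*(1/134))*v = (v/134)*v = v²/134)
Y(50, 117)/((-671*(-9))) - 17445/B(17, 79) = (-4 + 117²)/((-671*(-9))) - 17445/((1/134)*17²) = (-4 + 13689)/6039 - 17445/((1/134)*289) = 13685*(1/6039) - 17445/289/134 = 13685/6039 - 17445*134/289 = 13685/6039 - 2337630/289 = -14112992605/1745271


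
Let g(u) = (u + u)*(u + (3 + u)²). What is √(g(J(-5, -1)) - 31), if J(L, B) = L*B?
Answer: √659 ≈ 25.671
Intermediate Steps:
J(L, B) = B*L
g(u) = 2*u*(u + (3 + u)²) (g(u) = (2*u)*(u + (3 + u)²) = 2*u*(u + (3 + u)²))
√(g(J(-5, -1)) - 31) = √(2*(-1*(-5))*(-1*(-5) + (3 - 1*(-5))²) - 31) = √(2*5*(5 + (3 + 5)²) - 31) = √(2*5*(5 + 8²) - 31) = √(2*5*(5 + 64) - 31) = √(2*5*69 - 31) = √(690 - 31) = √659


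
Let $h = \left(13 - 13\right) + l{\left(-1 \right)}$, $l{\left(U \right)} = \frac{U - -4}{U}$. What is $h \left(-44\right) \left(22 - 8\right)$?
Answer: $1848$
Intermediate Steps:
$l{\left(U \right)} = \frac{4 + U}{U}$ ($l{\left(U \right)} = \frac{U + 4}{U} = \frac{4 + U}{U}$)
$h = -3$ ($h = \left(13 - 13\right) + \frac{4 - 1}{-1} = 0 - 3 = -3$)
$h \left(-44\right) \left(22 - 8\right) = \left(-3\right) \left(-44\right) \left(22 - 8\right) = 132 \cdot 14 = 1848$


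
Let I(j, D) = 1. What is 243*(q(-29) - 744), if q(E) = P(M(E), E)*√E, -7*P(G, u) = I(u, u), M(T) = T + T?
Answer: -180792 - 243*I*√29/7 ≈ -1.8079e+5 - 186.94*I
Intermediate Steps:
M(T) = 2*T
P(G, u) = -⅐ (P(G, u) = -⅐*1 = -⅐)
q(E) = -√E/7
243*(q(-29) - 744) = 243*(-I*√29/7 - 744) = 243*(-744 - I*√29/7) = -180792 - 243*I*√29/7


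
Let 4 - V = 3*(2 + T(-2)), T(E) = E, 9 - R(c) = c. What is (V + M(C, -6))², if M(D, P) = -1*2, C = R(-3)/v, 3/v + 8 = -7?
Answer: 4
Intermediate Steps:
v = -⅕ (v = 3/(-8 - 7) = 3/(-15) = 3*(-1/15) = -⅕ ≈ -0.20000)
R(c) = 9 - c
C = -60 (C = (9 - 1*(-3))/(-⅕) = (9 + 3)*(-5) = 12*(-5) = -60)
M(D, P) = -2
V = 4 (V = 4 - 3*(2 - 2) = 4 - 3*0 = 4 - 1*0 = 4 + 0 = 4)
(V + M(C, -6))² = (4 - 2)² = 2² = 4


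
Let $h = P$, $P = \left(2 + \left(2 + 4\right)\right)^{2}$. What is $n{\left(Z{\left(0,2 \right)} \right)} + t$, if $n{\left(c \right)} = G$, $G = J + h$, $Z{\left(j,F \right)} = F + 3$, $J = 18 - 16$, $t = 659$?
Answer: $725$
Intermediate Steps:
$J = 2$
$P = 64$ ($P = \left(2 + 6\right)^{2} = 8^{2} = 64$)
$Z{\left(j,F \right)} = 3 + F$
$h = 64$
$G = 66$ ($G = 2 + 64 = 66$)
$n{\left(c \right)} = 66$
$n{\left(Z{\left(0,2 \right)} \right)} + t = 66 + 659 = 725$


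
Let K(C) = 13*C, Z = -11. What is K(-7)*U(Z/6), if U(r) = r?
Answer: 1001/6 ≈ 166.83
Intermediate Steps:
K(-7)*U(Z/6) = (13*(-7))*(-11/6) = -(-1001)/6 = -91*(-11/6) = 1001/6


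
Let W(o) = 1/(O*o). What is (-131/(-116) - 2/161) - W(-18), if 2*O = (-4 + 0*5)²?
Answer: 755593/672336 ≈ 1.1238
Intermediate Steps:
O = 8 (O = (-4 + 0*5)²/2 = (-4 + 0)²/2 = (½)*(-4)² = (½)*16 = 8)
W(o) = 1/(8*o)
(-131/(-116) - 2/161) - W(-18) = (-131/(-116) - 2/161) - 1/(8*(-18)) = (-131*(-1/116) - 2*1/161) - (-1)/(8*18) = (131/116 - 2/161) - 1*(-1/144) = 20859/18676 + 1/144 = 755593/672336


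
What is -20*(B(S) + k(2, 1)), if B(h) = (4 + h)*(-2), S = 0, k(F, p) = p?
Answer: 140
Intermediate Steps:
B(h) = -8 - 2*h
-20*(B(S) + k(2, 1)) = -20*((-8 - 2*0) + 1) = -20*((-8 + 0) + 1) = -20*(-8 + 1) = -20*(-7) = 140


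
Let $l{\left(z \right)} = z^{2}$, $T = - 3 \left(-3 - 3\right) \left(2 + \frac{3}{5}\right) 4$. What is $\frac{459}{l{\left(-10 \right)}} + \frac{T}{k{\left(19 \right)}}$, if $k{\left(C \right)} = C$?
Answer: $\frac{27441}{1900} \approx 14.443$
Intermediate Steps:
$T = \frac{936}{5}$ ($T = \left(-3\right) \left(-6\right) \left(2 + 3 \cdot \frac{1}{5}\right) 4 = 18 \left(2 + \frac{3}{5}\right) 4 = 18 \cdot \frac{13}{5} \cdot 4 = \frac{234}{5} \cdot 4 = \frac{936}{5} \approx 187.2$)
$\frac{459}{l{\left(-10 \right)}} + \frac{T}{k{\left(19 \right)}} = \frac{459}{\left(-10\right)^{2}} + \frac{936}{5 \cdot 19} = \frac{459}{100} + \frac{936}{5} \cdot \frac{1}{19} = 459 \cdot \frac{1}{100} + \frac{936}{95} = \frac{459}{100} + \frac{936}{95} = \frac{27441}{1900}$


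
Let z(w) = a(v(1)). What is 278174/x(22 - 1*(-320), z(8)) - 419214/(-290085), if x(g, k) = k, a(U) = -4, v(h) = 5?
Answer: -13448737989/193390 ≈ -69542.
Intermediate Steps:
z(w) = -4
278174/x(22 - 1*(-320), z(8)) - 419214/(-290085) = 278174/(-4) - 419214/(-290085) = 278174*(-1/4) - 419214*(-1/290085) = -139087/2 + 139738/96695 = -13448737989/193390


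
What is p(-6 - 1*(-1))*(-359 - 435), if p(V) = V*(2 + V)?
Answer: -11910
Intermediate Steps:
p(-6 - 1*(-1))*(-359 - 435) = ((-6 - 1*(-1))*(2 + (-6 - 1*(-1))))*(-359 - 435) = ((-6 + 1)*(2 + (-6 + 1)))*(-794) = -5*(2 - 5)*(-794) = -5*(-3)*(-794) = 15*(-794) = -11910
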